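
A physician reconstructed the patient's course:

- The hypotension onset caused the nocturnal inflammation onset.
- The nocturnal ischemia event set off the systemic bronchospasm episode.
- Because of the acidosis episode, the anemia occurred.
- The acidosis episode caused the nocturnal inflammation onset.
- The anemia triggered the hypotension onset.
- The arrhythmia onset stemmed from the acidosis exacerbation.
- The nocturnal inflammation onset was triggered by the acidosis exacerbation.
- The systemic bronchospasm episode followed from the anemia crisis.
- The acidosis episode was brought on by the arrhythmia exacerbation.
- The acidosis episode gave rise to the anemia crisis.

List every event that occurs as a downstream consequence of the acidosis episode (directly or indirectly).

the anemia, the anemia crisis, the hypotension onset, the nocturnal inflammation onset, the systemic bronchospasm episode

Direct effects: the anemia, the anemia crisis, the nocturnal inflammation onset.
2 steps out: the hypotension onset, the systemic bronchospasm episode.
Not reachable from it: the acidosis exacerbation, the arrhythmia exacerbation, the arrhythmia onset, the nocturnal ischemia event.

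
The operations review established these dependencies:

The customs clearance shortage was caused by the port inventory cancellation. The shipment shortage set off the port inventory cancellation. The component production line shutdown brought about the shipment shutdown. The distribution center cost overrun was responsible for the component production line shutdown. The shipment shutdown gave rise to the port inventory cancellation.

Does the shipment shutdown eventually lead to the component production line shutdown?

No

The shipment shutdown leads to the port inventory cancellation, the customs clearance shortage; the component production line shutdown is not among them.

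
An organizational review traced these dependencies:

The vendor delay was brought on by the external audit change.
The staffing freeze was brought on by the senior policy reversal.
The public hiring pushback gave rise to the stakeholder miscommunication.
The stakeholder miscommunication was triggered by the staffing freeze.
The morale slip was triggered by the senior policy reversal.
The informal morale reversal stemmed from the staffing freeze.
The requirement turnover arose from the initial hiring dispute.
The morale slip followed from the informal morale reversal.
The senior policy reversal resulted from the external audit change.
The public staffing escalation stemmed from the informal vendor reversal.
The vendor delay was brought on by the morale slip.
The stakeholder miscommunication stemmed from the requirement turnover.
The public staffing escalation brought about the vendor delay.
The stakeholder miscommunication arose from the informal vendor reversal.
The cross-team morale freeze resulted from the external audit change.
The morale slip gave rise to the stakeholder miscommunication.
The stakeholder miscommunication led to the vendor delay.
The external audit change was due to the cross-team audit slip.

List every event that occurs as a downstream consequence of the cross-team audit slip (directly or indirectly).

the cross-team morale freeze, the external audit change, the informal morale reversal, the morale slip, the senior policy reversal, the staffing freeze, the stakeholder miscommunication, the vendor delay

Direct effects: the external audit change.
2 steps out: the senior policy reversal, the cross-team morale freeze, the vendor delay.
3 steps out: the staffing freeze, the morale slip.
4 steps out: the informal morale reversal, the stakeholder miscommunication.
Not reachable from it: the informal vendor reversal, the public hiring pushback, the initial hiring dispute, the public staffing escalation, the requirement turnover.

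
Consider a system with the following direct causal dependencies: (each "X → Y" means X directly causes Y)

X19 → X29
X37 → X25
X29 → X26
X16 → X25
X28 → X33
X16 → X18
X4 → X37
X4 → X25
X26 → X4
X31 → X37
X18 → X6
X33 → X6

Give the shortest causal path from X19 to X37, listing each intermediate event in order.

X19 → X29
X29 → X26
X26 → X4
X4 → X37
Length: 4 steps.

X19 → X29 → X26 → X4 → X37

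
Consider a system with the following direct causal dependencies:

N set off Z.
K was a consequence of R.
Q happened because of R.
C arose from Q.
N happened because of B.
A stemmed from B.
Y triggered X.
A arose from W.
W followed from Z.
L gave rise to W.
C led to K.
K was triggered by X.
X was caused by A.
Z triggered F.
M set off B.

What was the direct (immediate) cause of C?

Q

Upstream contributors include R, but only Q feeds directly into C.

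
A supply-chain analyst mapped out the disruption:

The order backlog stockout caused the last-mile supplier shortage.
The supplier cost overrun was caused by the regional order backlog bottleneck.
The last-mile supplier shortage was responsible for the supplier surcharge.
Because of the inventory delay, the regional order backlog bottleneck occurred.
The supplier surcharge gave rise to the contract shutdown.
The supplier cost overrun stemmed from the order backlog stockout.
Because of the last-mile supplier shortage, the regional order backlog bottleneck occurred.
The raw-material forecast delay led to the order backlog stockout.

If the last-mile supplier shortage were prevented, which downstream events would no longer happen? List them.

Downstream of the last-mile supplier shortage: the supplier surcharge, the regional order backlog bottleneck, the contract shutdown, the supplier cost overrun.
Of those, still caused via another path: the regional order backlog bottleneck, the supplier cost overrun.
The remainder have no surviving cause.

the contract shutdown, the supplier surcharge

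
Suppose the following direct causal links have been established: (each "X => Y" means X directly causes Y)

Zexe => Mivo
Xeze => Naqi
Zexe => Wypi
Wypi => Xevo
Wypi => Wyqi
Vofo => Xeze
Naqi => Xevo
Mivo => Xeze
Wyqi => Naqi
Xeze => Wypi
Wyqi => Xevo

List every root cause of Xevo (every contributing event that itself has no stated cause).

Tracing upstream from Xevo: Xevo ← Wypi ← Zexe.
A separate upstream branch: Xevo ← Wypi ← Xeze ← Vofo.
Each of those chain origins has no stated cause.

Vofo, Zexe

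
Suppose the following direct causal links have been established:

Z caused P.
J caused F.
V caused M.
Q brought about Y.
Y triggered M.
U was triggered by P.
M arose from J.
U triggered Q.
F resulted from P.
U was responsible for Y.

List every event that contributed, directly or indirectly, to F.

Immediate causes of F: J, P.
Further upstream: Z.

J, P, Z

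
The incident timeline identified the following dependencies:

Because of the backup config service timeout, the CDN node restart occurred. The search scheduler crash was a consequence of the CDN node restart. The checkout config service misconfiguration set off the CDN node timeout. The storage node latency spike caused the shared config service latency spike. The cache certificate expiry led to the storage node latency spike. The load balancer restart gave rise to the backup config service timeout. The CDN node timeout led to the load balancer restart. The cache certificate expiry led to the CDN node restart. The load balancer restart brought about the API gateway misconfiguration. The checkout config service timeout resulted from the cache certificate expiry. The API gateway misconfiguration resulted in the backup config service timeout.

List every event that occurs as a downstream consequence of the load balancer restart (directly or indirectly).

Direct effects: the API gateway misconfiguration, the backup config service timeout.
2 steps out: the CDN node restart.
3 steps out: the search scheduler crash.
Not reachable from it: the cache certificate expiry, the checkout config service timeout, the storage node latency spike, the checkout config service misconfiguration, the CDN node timeout, the shared config service latency spike.

the API gateway misconfiguration, the CDN node restart, the backup config service timeout, the search scheduler crash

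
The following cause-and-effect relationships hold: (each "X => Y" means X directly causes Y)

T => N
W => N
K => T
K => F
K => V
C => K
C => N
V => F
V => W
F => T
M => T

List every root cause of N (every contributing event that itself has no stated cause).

Tracing upstream from N: N ← C.
A separate upstream branch: N ← T ← M.
Each of those chain origins has no stated cause.

C, M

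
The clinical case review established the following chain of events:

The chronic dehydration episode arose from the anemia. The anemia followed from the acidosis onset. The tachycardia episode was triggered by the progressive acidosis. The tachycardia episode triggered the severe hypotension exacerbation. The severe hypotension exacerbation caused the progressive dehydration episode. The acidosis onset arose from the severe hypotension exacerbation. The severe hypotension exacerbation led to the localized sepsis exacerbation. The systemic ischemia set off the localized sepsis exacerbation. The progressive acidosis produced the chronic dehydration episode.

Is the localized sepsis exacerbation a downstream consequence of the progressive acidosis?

Yes

There is a causal chain: the progressive acidosis → the tachycardia episode → the severe hypotension exacerbation → the localized sepsis exacerbation.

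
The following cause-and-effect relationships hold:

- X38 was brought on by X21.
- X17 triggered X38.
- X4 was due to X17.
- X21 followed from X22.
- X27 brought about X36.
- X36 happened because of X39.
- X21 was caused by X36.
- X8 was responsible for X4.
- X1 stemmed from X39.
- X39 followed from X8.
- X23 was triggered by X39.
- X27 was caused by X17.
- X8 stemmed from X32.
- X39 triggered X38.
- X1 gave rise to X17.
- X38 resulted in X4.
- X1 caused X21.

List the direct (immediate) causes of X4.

Upstream contributors include X32, X39, X1, X27, X36, X21, X22, but only X17, X38, X8 feed directly into X4.

X17, X38, X8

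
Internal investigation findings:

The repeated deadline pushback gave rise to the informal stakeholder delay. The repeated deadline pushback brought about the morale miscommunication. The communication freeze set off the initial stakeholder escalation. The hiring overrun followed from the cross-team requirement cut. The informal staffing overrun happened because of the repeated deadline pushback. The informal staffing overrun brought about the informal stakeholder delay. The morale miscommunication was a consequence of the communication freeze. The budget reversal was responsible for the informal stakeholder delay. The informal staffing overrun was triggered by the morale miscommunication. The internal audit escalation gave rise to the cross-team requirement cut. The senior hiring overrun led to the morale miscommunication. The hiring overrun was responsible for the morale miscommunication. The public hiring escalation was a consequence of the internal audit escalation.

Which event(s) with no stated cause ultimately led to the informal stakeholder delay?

Tracing upstream from the informal stakeholder delay: the informal stakeholder delay ← the informal staffing overrun ← the morale miscommunication ← the hiring overrun ← the cross-team requirement cut ← the internal audit escalation.
A separate upstream branch: the informal stakeholder delay ← the informal staffing overrun ← the morale miscommunication ← the communication freeze.
A separate upstream branch: the informal stakeholder delay ← the informal staffing overrun ← the morale miscommunication ← the senior hiring overrun.
A separate upstream branch: the informal stakeholder delay ← the repeated deadline pushback.
A separate upstream branch: the informal stakeholder delay ← the budget reversal.
Each of those chain origins has no stated cause.

the budget reversal, the communication freeze, the internal audit escalation, the repeated deadline pushback, the senior hiring overrun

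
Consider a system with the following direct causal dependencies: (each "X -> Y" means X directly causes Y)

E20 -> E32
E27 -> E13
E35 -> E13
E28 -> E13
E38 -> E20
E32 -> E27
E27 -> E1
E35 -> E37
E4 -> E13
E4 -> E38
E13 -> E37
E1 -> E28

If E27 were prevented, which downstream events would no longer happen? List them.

E1, E28

Downstream of E27: E1, E28, E13, E37.
Of those, still caused via another path: E13, E37.
The remainder have no surviving cause.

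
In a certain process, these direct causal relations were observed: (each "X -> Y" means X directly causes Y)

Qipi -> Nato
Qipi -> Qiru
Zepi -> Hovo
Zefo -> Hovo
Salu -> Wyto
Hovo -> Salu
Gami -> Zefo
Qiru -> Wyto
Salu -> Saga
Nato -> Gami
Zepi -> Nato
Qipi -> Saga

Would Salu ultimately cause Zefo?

No

Salu leads to Saga, Wyto; Zefo is not among them.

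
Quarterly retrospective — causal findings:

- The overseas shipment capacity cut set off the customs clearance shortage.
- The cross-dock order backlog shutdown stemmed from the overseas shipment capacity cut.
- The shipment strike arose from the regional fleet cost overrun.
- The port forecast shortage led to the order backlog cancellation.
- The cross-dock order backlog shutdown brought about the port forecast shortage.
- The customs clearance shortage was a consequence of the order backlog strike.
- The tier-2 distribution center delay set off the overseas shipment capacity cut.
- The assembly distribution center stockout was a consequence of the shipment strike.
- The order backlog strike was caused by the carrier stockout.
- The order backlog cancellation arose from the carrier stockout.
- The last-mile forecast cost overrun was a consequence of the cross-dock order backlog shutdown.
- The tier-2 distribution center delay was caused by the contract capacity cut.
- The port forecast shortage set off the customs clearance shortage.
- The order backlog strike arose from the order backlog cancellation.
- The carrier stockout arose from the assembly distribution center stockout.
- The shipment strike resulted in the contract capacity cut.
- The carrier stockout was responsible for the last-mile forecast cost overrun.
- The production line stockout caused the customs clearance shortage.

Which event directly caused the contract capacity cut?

Upstream contributors include the regional fleet cost overrun, but only the shipment strike feeds directly into the contract capacity cut.

the shipment strike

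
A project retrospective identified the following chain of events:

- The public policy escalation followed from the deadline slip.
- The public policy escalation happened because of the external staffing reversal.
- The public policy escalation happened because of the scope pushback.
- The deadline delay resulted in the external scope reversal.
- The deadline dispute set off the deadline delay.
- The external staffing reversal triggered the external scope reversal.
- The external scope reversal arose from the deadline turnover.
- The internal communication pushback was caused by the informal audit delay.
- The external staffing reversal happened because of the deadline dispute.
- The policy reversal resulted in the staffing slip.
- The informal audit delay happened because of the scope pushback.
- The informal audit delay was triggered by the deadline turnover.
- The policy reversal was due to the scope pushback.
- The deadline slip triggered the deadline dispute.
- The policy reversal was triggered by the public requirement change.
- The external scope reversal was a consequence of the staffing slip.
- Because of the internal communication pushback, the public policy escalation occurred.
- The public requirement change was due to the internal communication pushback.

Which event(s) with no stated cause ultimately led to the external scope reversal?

the deadline slip, the deadline turnover, the scope pushback

Tracing upstream from the external scope reversal: the external scope reversal ← the deadline turnover.
A separate upstream branch: the external scope reversal ← the staffing slip ← the policy reversal ← the scope pushback.
A separate upstream branch: the external scope reversal ← the deadline delay ← the deadline dispute ← the deadline slip.
Each of those chain origins has no stated cause.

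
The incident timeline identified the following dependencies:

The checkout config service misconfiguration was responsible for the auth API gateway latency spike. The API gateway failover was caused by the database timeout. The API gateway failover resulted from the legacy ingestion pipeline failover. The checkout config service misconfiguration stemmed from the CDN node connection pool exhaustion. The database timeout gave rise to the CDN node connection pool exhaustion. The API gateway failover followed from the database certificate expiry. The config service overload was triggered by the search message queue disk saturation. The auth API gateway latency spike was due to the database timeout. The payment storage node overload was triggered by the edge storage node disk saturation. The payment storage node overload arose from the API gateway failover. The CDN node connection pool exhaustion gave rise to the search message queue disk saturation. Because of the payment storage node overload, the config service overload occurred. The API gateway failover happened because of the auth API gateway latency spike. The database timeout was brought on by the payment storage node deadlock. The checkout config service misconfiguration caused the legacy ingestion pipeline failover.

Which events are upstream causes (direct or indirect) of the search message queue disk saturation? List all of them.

the CDN node connection pool exhaustion, the database timeout, the payment storage node deadlock

Immediate cause of the search message queue disk saturation: the CDN node connection pool exhaustion.
Further upstream: the payment storage node deadlock, the database timeout.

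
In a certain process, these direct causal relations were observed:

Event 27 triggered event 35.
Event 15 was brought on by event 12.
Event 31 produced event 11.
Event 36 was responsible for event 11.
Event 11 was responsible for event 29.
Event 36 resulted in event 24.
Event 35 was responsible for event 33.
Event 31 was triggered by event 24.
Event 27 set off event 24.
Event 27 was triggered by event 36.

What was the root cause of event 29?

Tracing upstream from event 29: event 29 ← event 11 ← event 36.
Event 36 has no stated cause, so it is the root.

event 36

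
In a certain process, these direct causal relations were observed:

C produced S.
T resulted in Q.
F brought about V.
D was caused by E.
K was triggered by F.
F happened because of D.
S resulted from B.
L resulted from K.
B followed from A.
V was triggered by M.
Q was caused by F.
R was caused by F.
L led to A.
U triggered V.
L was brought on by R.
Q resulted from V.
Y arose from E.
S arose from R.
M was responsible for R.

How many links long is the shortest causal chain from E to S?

4

Shortest chain: E → D → F → R → S.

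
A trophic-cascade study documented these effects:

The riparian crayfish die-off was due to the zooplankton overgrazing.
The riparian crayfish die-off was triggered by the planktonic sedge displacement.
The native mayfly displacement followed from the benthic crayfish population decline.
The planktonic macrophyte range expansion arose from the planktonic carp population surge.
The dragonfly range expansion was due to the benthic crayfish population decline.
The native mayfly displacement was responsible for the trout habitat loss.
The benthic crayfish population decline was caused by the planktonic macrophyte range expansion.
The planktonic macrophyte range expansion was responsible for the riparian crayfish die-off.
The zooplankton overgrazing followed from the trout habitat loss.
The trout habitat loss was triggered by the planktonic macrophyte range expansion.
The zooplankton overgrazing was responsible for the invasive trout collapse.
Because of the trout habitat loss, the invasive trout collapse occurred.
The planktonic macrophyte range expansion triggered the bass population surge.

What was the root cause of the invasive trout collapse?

the planktonic carp population surge

Tracing upstream from the invasive trout collapse: the invasive trout collapse ← the trout habitat loss ← the planktonic macrophyte range expansion ← the planktonic carp population surge.
The planktonic carp population surge has no stated cause, so it is the root.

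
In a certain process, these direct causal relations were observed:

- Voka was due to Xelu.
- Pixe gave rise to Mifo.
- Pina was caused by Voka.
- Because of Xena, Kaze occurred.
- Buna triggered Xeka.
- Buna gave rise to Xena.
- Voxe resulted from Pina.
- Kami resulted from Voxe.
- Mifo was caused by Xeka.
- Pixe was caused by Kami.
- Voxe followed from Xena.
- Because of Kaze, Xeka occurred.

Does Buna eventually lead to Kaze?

Yes

There is a causal chain: Buna → Xena → Kaze.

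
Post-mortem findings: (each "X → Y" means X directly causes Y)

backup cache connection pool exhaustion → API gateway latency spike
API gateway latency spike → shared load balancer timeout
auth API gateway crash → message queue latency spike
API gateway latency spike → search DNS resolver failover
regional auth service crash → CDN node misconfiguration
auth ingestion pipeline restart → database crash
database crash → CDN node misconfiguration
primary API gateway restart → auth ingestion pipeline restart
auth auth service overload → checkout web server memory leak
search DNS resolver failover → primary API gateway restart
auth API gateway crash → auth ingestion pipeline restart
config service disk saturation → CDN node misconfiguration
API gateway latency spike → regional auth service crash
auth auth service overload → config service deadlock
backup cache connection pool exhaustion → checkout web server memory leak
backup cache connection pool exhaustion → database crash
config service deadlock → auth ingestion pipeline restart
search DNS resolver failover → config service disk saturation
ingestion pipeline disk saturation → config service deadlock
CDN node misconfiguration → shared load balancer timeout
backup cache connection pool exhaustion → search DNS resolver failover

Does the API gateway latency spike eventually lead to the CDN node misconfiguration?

Yes

There is a causal chain: the API gateway latency spike → the regional auth service crash → the CDN node misconfiguration.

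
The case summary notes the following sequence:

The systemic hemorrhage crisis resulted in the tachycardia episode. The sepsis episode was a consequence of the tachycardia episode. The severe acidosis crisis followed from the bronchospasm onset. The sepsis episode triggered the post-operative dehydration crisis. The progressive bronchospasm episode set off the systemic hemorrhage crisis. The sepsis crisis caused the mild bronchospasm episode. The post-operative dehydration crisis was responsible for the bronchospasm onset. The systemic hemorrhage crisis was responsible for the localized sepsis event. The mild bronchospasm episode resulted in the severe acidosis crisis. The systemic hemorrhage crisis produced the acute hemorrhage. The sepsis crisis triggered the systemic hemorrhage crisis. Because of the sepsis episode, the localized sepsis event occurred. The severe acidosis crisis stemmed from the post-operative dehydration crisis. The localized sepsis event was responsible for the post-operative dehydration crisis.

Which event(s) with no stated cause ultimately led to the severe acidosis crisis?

the progressive bronchospasm episode, the sepsis crisis

Tracing upstream from the severe acidosis crisis: the severe acidosis crisis ← the mild bronchospasm episode ← the sepsis crisis.
A separate upstream branch: the severe acidosis crisis ← the post-operative dehydration crisis ← the localized sepsis event ← the systemic hemorrhage crisis ← the progressive bronchospasm episode.
Each of those chain origins has no stated cause.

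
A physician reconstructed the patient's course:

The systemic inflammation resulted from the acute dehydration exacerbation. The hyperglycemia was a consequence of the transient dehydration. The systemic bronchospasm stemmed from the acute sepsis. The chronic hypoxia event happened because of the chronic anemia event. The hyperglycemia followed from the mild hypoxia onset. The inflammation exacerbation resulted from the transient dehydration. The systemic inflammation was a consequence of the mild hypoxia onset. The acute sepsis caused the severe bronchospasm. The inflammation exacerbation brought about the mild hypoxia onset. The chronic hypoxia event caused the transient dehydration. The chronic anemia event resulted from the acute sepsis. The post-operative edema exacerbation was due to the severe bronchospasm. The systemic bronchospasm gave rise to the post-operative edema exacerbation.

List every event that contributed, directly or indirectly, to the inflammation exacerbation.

the acute sepsis, the chronic anemia event, the chronic hypoxia event, the transient dehydration

Immediate cause of the inflammation exacerbation: the transient dehydration.
Further upstream: the acute sepsis, the chronic anemia event, the chronic hypoxia event.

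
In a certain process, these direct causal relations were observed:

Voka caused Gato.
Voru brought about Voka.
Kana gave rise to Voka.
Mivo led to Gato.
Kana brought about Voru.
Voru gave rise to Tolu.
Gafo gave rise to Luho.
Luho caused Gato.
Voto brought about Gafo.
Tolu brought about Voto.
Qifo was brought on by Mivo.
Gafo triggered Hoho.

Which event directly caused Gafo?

Upstream contributors include Kana, Voru, Tolu, but only Voto feeds directly into Gafo.

Voto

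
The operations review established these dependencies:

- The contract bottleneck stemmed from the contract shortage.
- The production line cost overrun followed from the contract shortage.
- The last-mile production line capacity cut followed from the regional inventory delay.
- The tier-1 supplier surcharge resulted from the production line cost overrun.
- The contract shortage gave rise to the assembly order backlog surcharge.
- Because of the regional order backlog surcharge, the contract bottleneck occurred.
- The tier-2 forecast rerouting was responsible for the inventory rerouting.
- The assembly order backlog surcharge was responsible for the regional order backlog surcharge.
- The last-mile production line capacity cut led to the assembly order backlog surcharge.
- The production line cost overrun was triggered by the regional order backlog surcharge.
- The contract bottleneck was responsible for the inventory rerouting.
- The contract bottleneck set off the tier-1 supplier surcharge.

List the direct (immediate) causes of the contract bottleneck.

Upstream contributors include the regional inventory delay, the last-mile production line capacity cut, the assembly order backlog surcharge, but only the contract shortage, the regional order backlog surcharge feed directly into the contract bottleneck.

the contract shortage, the regional order backlog surcharge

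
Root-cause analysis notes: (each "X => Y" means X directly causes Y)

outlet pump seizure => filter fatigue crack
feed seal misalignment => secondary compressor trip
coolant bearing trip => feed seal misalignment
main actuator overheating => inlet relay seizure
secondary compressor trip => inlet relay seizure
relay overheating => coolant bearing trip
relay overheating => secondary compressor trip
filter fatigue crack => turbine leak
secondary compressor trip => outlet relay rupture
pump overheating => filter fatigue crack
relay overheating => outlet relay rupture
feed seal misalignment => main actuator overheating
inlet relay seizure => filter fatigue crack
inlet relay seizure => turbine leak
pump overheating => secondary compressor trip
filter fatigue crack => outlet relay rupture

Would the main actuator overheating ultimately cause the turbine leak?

There is a causal chain: the main actuator overheating → the inlet relay seizure → the turbine leak.

Yes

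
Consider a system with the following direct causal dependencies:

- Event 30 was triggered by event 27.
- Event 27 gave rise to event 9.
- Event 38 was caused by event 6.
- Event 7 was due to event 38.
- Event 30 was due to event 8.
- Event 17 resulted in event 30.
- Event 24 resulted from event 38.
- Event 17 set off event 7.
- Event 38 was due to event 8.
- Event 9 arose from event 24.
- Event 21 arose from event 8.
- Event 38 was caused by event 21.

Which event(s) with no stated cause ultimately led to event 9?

event 27, event 6, event 8

Tracing upstream from event 9: event 9 ← event 27.
A separate upstream branch: event 9 ← event 24 ← event 38 ← event 8.
A separate upstream branch: event 9 ← event 24 ← event 38 ← event 6.
Each of those chain origins has no stated cause.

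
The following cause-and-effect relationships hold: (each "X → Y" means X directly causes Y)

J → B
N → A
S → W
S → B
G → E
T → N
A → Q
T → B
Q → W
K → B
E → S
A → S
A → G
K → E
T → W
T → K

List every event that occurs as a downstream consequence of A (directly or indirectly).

Direct effects: G, Q, S.
2 steps out: E, W, B.
Not reachable from it: T, N, K, J.

B, E, G, Q, S, W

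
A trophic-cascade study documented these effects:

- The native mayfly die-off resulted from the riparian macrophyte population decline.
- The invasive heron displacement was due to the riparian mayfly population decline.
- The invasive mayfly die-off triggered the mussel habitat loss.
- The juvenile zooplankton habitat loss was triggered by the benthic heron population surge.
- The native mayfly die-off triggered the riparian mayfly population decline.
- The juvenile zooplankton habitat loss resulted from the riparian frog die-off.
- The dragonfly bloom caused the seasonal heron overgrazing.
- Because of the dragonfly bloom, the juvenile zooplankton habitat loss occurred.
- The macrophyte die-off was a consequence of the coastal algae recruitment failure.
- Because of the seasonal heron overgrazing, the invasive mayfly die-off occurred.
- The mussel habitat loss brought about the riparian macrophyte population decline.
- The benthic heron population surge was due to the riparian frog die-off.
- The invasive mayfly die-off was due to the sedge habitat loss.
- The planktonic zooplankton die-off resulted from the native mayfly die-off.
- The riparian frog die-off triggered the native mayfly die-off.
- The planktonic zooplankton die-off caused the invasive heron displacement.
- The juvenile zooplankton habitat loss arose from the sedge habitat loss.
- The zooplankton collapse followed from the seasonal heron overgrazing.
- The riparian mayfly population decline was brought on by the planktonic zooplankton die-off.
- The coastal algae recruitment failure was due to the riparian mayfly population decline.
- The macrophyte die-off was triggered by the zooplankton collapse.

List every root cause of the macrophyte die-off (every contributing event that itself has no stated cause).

Tracing upstream from the macrophyte die-off: the macrophyte die-off ← the zooplankton collapse ← the seasonal heron overgrazing ← the dragonfly bloom.
A separate upstream branch: the macrophyte die-off ← the coastal algae recruitment failure ← the riparian mayfly population decline ← the native mayfly die-off ← the riparian macrophyte population decline ← the mussel habitat loss ← the invasive mayfly die-off ← the sedge habitat loss.
A separate upstream branch: the macrophyte die-off ← the coastal algae recruitment failure ← the riparian mayfly population decline ← the native mayfly die-off ← the riparian frog die-off.
Each of those chain origins has no stated cause.

the dragonfly bloom, the riparian frog die-off, the sedge habitat loss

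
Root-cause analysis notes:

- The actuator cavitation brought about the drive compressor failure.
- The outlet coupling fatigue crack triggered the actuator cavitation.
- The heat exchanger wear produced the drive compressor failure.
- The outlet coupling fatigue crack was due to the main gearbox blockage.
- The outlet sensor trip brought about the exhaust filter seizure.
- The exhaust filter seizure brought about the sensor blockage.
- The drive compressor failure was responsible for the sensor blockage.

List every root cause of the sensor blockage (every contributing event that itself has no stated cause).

Tracing upstream from the sensor blockage: the sensor blockage ← the drive compressor failure ← the heat exchanger wear.
A separate upstream branch: the sensor blockage ← the drive compressor failure ← the actuator cavitation ← the outlet coupling fatigue crack ← the main gearbox blockage.
A separate upstream branch: the sensor blockage ← the exhaust filter seizure ← the outlet sensor trip.
Each of those chain origins has no stated cause.

the heat exchanger wear, the main gearbox blockage, the outlet sensor trip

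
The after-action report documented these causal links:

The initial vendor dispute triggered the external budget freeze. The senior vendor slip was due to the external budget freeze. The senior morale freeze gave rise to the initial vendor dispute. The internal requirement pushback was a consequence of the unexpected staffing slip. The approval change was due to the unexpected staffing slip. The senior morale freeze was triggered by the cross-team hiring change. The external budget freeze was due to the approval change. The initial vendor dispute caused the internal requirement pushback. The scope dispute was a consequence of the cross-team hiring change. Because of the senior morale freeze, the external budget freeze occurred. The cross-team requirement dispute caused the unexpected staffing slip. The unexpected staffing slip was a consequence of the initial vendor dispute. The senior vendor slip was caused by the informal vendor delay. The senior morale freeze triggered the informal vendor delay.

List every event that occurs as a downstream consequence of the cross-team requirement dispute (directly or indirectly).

the approval change, the external budget freeze, the internal requirement pushback, the senior vendor slip, the unexpected staffing slip

Direct effects: the unexpected staffing slip.
2 steps out: the internal requirement pushback, the approval change.
3 steps out: the external budget freeze.
4 steps out: the senior vendor slip.
Not reachable from it: the cross-team hiring change, the senior morale freeze, the initial vendor dispute, the scope dispute, the informal vendor delay.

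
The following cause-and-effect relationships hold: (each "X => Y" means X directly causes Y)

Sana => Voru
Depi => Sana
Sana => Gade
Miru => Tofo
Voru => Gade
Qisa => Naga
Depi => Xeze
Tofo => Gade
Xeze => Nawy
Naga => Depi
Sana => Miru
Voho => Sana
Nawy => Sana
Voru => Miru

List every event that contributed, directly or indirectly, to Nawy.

Immediate cause of Nawy: Xeze.
Further upstream: Qisa, Naga, Depi.

Depi, Naga, Qisa, Xeze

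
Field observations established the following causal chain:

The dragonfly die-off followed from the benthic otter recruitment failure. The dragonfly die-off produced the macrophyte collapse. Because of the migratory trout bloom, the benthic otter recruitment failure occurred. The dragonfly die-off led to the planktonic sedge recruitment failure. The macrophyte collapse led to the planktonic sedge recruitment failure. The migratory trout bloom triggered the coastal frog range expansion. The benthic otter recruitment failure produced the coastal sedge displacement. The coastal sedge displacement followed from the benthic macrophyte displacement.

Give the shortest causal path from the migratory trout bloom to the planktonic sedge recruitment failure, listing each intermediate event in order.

the migratory trout bloom → the benthic otter recruitment failure → the dragonfly die-off → the planktonic sedge recruitment failure

the migratory trout bloom → the benthic otter recruitment failure
the benthic otter recruitment failure → the dragonfly die-off
the dragonfly die-off → the planktonic sedge recruitment failure
Length: 3 steps.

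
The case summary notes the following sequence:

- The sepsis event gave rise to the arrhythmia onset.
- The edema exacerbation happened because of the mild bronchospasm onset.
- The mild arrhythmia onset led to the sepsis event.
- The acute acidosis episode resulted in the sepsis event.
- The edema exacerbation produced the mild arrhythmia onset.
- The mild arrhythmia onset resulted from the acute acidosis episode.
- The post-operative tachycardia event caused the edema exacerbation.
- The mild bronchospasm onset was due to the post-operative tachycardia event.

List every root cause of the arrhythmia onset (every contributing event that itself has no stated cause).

Tracing upstream from the arrhythmia onset: the arrhythmia onset ← the sepsis event ← the mild arrhythmia onset ← the edema exacerbation ← the post-operative tachycardia event.
A separate upstream branch: the arrhythmia onset ← the sepsis event ← the acute acidosis episode.
Each of those chain origins has no stated cause.

the acute acidosis episode, the post-operative tachycardia event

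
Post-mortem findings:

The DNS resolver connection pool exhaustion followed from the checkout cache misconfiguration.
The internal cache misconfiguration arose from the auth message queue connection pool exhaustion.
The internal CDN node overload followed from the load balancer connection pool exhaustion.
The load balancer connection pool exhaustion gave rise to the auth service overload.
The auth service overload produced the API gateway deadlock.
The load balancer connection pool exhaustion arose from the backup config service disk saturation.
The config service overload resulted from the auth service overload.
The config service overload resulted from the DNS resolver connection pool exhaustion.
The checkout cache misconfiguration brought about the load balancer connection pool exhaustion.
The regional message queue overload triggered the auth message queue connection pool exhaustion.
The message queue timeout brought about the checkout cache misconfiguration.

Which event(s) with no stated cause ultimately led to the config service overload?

the backup config service disk saturation, the message queue timeout

Tracing upstream from the config service overload: the config service overload ← the auth service overload ← the load balancer connection pool exhaustion ← the backup config service disk saturation.
A separate upstream branch: the config service overload ← the DNS resolver connection pool exhaustion ← the checkout cache misconfiguration ← the message queue timeout.
Each of those chain origins has no stated cause.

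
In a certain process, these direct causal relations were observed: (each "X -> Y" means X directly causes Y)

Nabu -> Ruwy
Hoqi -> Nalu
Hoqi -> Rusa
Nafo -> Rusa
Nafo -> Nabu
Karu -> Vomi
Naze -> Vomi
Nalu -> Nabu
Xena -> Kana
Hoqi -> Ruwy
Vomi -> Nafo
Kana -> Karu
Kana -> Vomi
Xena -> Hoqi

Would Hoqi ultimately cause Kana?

No

Hoqi leads to Nalu, Nabu, Ruwy, Rusa; Kana is not among them.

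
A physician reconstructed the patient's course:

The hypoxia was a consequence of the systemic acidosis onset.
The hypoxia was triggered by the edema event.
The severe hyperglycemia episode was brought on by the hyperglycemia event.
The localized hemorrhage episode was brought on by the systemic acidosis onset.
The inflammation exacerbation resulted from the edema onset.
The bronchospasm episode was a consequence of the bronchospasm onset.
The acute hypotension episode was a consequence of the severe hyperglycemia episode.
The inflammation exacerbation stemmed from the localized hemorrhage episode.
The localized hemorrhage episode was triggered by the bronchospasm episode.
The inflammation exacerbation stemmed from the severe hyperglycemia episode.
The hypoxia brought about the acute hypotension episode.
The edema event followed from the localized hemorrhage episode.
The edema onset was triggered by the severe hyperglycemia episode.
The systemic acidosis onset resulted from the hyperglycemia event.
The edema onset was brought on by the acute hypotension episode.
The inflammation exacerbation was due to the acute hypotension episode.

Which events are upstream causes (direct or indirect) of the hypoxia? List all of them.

Immediate causes of the hypoxia: the systemic acidosis onset, the edema event.
Further upstream: the bronchospasm onset, the hyperglycemia event, the bronchospasm episode, the localized hemorrhage episode.

the bronchospasm episode, the bronchospasm onset, the edema event, the hyperglycemia event, the localized hemorrhage episode, the systemic acidosis onset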